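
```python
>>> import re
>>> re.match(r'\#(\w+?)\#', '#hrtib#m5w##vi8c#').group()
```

`re.match` won't scan ahead — the pattern has to work from the very first character.
The match spans [0:7] → '#hrtib#'.
Captured: group 1 = 'hrtib'.

'#hrtib#'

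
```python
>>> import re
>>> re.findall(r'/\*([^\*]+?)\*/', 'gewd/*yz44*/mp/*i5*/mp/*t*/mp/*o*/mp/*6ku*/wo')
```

['yz44', 'i5', 't', 'o', '6ku']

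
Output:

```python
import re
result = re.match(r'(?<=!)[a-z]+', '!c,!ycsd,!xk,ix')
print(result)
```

Lookahead/lookbehind check context without consuming it, so the matched span excludes the asserted characters.
`re.match` won't scan ahead — the pattern has to work from the very first character.
Here position 0 doesn't satisfy it, so the call returns None.

None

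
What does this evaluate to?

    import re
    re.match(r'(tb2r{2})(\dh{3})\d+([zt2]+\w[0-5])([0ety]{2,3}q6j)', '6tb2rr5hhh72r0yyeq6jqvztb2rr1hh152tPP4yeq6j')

None

Pattern: the literal 'tb2', then exactly 2 of the literal 'r' (captured); then a digit, then exactly 3 of the literal 'h' (captured); then one or more of a digit; then one or more of one of [zt2], then a word character, then a character in [0-5] (captured); then 2 to 3 of one of [0ety], then the literal 'q6j' (captured).
`re.match` only tries the pattern at the start of the string.
Here the string doesn't start with a match, so the call returns None.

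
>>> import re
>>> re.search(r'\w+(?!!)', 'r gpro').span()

(0, 1)

`(?!…)`/`(?<!…)` only lets a position through if the neighbouring text does NOT match; no characters are consumed.
The match spans [0:1] → 'r'.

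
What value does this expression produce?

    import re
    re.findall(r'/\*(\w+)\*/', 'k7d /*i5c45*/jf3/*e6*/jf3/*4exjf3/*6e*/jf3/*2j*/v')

['i5c45', 'e6', '6e', '2j']

Scanning left to right: at [4:13] match '/*i5c45*/', group 1 = 'i5c45'; at [16:22] match '/*e6*/', group 1 = 'e6'; at [33:39] match '/*6e*/', group 1 = '6e'; at [42:48] match '/*2j*/', group 1 = '2j'.
`findall` collects group 1 from each match (4 total).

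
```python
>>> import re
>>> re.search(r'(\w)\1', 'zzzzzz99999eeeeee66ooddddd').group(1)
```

The match spans [0:2] → 'zz'.
Captured: group 1 = 'z'.

'z'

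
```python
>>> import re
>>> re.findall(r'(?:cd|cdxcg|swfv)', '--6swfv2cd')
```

['swfv', 'cd']

Scanning left to right: at [3:7] → 'swfv'; at [8:10] → 'cd'.
No capturing groups, so `findall` returns the 2 full match strings.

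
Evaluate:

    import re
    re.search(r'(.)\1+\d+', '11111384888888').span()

(0, 14)

`\1` has to match the exact text group 1 already captured.
The match spans [0:14] → '11111384888888'.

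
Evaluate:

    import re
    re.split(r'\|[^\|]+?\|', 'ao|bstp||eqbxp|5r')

['ao', '', '5r']

Matches to split on: at [2:8] → '|bstp|'; at [8:15] → '|eqbxp|'.
The string is cut at each match, leaving 3 pieces.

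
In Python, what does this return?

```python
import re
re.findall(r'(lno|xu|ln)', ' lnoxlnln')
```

`|` is ordered: at each position the engine commits to the first alternative that works.
Scanning left to right: at [1:4] match 'lno', group 1 = 'lno'; at [5:7] match 'ln', group 1 = 'ln'; at [7:9] match 'ln', group 1 = 'ln'.
One capturing group, so `findall` returns just the captured substring from each match — 3 in all.

['lno', 'ln', 'ln']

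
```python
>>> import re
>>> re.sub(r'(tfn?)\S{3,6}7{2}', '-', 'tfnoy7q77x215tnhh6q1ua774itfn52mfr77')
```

'-x215tnhh6q1ua774i-'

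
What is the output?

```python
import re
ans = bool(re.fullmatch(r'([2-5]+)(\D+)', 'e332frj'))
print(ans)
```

False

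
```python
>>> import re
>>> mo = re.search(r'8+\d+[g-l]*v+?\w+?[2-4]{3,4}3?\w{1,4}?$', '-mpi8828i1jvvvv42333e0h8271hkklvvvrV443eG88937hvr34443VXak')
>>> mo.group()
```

This matches one or more of a literal '8', then one or more of a digit, then zero or more of a character in [g-l]; then one or more of a literal 'v' (lazy); then one or more of a word character (lazy); then 3 to 4 of a character in [2-4], then optionally the literal '3', then 1 to 4 of a word character (lazy); then anchored at the end.
`search` walks the string left to right and returns the first match it finds.
The match spans [23:58] → '8271hkklvvvrV443eG88937hvr34443VXak'.

'8271hkklvvvrV443eG88937hvr34443VXak'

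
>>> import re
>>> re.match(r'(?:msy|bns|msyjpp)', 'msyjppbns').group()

'msy'

`re.match` won't scan ahead — the pattern has to work from the very first character.
The match spans [0:3] → 'msy'.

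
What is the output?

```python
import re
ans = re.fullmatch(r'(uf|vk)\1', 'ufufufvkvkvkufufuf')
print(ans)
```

None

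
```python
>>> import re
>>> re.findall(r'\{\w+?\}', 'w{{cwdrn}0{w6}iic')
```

['{cwdrn}', '{w6}']

Scanning left to right: at [2:9] → '{cwdrn}'; at [10:14] → '{w6}'.
No capturing groups, so `findall` returns the 2 full match strings.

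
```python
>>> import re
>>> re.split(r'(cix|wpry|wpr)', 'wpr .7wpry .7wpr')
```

The regex engine tests alternatives in the order written; an earlier branch that matches wins even if a later one would match more.
Matches to split on: at [0:3] → 'wpr'; at [6:10] → 'wpry'; at [13:16] → 'wpr'.
Because the pattern has a capturing group, `split` also inserts each captured text between the pieces.

['', 'wpr', ' .7', 'wpry', ' .7', 'wpr', '']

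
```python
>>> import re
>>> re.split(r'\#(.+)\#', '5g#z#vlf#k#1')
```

Matches to split on: at [2:11] → '#z#vlf#k#'.
With a capturing group present, the delimiter's captured portion is kept in the result list.

['5g', 'z#vlf#k', '1']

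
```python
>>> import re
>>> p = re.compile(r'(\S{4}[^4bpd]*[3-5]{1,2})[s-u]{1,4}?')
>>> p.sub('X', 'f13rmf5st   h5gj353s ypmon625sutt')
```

A `+?`/`*?`/`{m,n}?` starts at its minimum and grows only as far as needed for what follows to match.
Every occurrence is swapped for 'X'.

'X Xutt'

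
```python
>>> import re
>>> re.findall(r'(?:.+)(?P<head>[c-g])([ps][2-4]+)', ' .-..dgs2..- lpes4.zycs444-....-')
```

[('c', 's444')]

Multiple groups make `findall` return tuples — one 2-tuple for the one match.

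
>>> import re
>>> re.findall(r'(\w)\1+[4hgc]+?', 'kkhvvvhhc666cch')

A backreference is literal: `\1` must see the identical characters the first group matched.
With a single group, `findall` returns only what that group captured — 3 items.

['k', 'v', '6']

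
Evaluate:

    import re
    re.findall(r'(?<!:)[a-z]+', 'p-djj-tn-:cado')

A negative assertion filters positions out without eating any characters.
Matches: at [0:1] → 'p'; at [2:5] → 'djj'; at [6:8] → 'tn'; at [11:14] → 'ado'.
With no groups in the pattern, `findall` gives back each whole match — 4 here.

['p', 'djj', 'tn', 'ado']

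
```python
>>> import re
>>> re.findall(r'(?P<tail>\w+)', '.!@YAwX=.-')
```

['YAwX']

Because there's exactly one group, `findall` drops the full match and keeps group 1 from the one hit.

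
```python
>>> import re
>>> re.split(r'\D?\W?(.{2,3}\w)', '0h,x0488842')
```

The pattern matches optionally a non-digit; then optionally a non-word character; then 2 to 3 of any character, then a word character (captured).
Matches to split on: at [0:4] → '0h,x'; at [4:8] → '0488'; at [8:11] → '842'.
The group in the pattern means `split` returns the separators' captures alongside the pieces.

['', '0h,x', '', '0488', '', '842', '']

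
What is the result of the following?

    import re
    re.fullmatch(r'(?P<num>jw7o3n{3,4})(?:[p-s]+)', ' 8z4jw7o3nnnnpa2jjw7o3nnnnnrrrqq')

Pattern: the literal 'jw', then the literal '7o3', then 3 to 4 of a literal 'n' (captured as 'num'); then one or more of a character in [p-s] (non-capturing group).
`re.fullmatch` requires the pattern to consume the entire string.
Here the string isn't matched end-to-end, so the call returns None.

None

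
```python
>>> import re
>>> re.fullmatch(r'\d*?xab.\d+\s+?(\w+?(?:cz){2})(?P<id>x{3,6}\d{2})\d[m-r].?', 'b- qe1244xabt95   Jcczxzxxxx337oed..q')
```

`re.fullmatch` is like wrapping the pattern in `^…$` (in single-line mode).
Here the pattern can't cover the whole string, so the call returns None.

None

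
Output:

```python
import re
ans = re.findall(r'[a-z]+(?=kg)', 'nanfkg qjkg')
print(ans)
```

The positive lookaround only admits positions where the adjacent text matches; those characters stay outside the span.
Scanning left to right: at [0:4] → 'nanf'; at [7:9] → 'qj'.
With no groups in the pattern, `findall` gives back each whole match — 2 here.

['nanf', 'qj']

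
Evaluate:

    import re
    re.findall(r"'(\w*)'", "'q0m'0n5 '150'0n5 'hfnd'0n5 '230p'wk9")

With a single group, `findall` returns only what that group captured — 4 items.

['q0m', '150', 'hfnd', '230p']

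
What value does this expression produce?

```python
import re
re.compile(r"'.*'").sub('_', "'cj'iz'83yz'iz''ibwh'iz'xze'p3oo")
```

Matches: at [0:28] → "'cj'iz'83yz'iz''ibwh'iz'xze'".
Each match is replaced by '_'.

'_p3oo'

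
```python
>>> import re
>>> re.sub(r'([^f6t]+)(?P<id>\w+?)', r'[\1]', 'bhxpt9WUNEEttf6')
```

The replacement refers to a captured group, so each match is rewritten using its own captured text.

'[bhxp][9WUNEE]tf6'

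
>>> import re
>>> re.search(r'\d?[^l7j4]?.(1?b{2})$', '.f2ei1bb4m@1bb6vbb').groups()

('bb',)

Pattern: optionally a digit, then optionally any character except [l7j4], then any character; then optionally the literal '1', then exactly 2 of the literal 'b' (captured); then anchored at the end.
Unlike `match`, `search` isn't anchored — it looks for the pattern anywhere in the string.
The match spans [14:18] → '6vbb'.
Captured: group 1 = 'bb'.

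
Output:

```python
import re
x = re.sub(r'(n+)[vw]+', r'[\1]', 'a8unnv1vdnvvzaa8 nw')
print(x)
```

a8u[nn]1vd[n]zaa8 [n]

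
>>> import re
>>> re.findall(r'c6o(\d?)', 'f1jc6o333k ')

['3']

The pattern matches the literal 'c6', then a literal 'o'; then optionally a digit (captured).
Scanning left to right: at [3:7] match 'c6o3', group 1 = '3'.
Because there's exactly one group, `findall` drops the full match and keeps group 1 from the one hit.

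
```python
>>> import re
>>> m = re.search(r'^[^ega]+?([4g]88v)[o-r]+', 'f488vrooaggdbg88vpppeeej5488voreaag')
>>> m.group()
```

'f488vroo'

The pattern matches anchored at the start of the string; then one or more of any character except [ega] (lazy); then one of [4g], then the literal '88v' (captured); then one or more of a character in [o-r].
`search` walks the string left to right and returns the first match it finds.
The match spans [0:8] → 'f488vroo'.
Captured: group 1 = '488v'.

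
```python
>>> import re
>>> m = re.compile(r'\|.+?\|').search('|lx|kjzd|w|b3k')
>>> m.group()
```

'|lx|'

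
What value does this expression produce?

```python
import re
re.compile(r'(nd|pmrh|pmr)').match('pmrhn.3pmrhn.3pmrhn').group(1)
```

'pmrh'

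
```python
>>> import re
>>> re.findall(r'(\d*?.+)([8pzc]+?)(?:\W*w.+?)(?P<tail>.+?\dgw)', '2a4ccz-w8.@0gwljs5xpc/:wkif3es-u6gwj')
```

[('2a4ccz-w8.@0gwljs5xp', 'c', 'if3es-u6gw')]

Pattern: zero or more of a digit (lazy), then one or more of any character (captured); then one or more of one of [8pzc] (lazy) (captured); then zero or more of a non-word character, then the literal 'w', then one or more of any character (lazy) (non-capturing group); then one or more of any character (lazy), then a digit, then the literal 'gw' (captured as 'tail').
With the lazy modifier that quantifier settles for the fewest repetitions that let the rest of the pattern succeed (the atoms after it are unaffected and can still be greedy).
Matches: at [0:35] match '2a4ccz-w8.@0gwljs5xpc/:wkif3es-u6gw', groups = ('2a4ccz-w8.@0gwljs5xp', 'c', 'if3es-u6gw').
With 3 capturing groups, `findall` returns a 3-tuple per match.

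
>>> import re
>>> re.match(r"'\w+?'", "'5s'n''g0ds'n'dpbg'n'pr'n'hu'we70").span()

`re.match` won't scan ahead — the pattern has to work from the very first character.
The match spans [0:4] → "'5s'".

(0, 4)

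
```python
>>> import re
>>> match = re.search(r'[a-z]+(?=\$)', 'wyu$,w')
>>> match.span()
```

The `(?=…)`/`(?<=…)` assertion just peeks at neighbouring text; it doesn't advance the match position.
The match spans [0:3] → 'wyu'.

(0, 3)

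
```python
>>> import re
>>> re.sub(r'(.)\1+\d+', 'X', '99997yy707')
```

The backreference `\1` re-matches whatever the first group consumed, character for character.
Matches: at [0:5] → '99997'; at [5:10] → 'yy707'.
`sub` substitutes 'X' at each match site.

'XX'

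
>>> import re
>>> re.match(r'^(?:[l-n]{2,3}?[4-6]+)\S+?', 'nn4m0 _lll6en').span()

Pattern: anchored at the start of the string; then 2 to 3 of a character in [l-n] (lazy), then one or more of a character in [4-6] (non-capturing group); then one or more of a non-whitespace character (lazy).
A non-greedy quantifier consumes as few characters as it can — just enough that the remainder of the pattern still matches from where it stops; whatever follows it matches normally.
`match` is anchored at position 0; if the pattern doesn't fit there, it returns None.
The match spans [0:4] → 'nn4m'.

(0, 4)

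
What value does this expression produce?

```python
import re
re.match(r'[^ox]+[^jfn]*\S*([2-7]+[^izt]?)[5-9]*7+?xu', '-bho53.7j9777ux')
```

The pattern matches one or more of any character except [ox]; then zero or more of any character except [jfn], then zero or more of a non-whitespace character; then one or more of a character in [2-7], then optionally any character except [izt] (captured); then zero or more of a character in [5-9], then one or more of a literal '7' (lazy), then the literal 'xu'.
`re.match` won't scan ahead — the pattern has to work from the very first character.
Here the pattern fails at index 0, so the call returns None.

None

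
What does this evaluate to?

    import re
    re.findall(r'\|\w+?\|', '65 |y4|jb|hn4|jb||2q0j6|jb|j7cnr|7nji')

['|y4|', '|hn4|', '|2q0j6|', '|j7cnr|']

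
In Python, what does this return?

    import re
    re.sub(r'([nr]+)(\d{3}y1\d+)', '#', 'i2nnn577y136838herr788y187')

'i2#he#'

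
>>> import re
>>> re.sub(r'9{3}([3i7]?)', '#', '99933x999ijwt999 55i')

The pattern matches exactly 3 of a literal '9'; then optionally one of [3i7] (captured).
Matches: at [0:4] → '9993'; at [6:10] → '999i'; at [13:16] → '999'.
Each match is replaced by '#'.

'#3x#jwt# 55i'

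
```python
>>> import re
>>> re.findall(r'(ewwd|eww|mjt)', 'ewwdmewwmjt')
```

['ewwd', 'eww', 'mjt']

Alternation tries branches left to right and keeps the first one that lets the overall match succeed at that position.
Because there's exactly one group, `findall` drops the full match and keeps group 1 from each hit.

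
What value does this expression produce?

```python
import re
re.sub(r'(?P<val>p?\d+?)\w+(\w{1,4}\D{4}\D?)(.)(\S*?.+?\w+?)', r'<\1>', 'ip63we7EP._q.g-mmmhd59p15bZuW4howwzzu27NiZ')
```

'i<p6>mhd<5>iZ'

The `?` after the quantifier makes it lazy — it takes as little as possible before letting the rest of the pattern try.
The replacement refers to a captured group, so each match is rewritten using its own captured text.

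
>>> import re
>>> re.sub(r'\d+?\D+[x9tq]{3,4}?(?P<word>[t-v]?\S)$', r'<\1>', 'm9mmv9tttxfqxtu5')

'm9mmv<u5>'

The pattern matches one or more of a digit (lazy), then one or more of a non-digit, then 3 to 4 of one of [x9tq] (lazy); then optionally a character in [t-v], then a non-whitespace character (captured as 'word'); then anchored at the end.
Each match is replaced using the text its own group 1 captured.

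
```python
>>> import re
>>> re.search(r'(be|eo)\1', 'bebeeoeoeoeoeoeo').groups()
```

The match spans [0:4] → 'bebe'.
Captured: group 1 = 'be'.

('be',)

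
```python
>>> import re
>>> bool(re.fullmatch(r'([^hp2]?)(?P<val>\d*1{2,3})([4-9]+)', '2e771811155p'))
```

False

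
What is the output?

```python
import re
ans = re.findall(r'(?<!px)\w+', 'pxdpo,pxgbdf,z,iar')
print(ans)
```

['pxdpo', 'pxgbdf', 'z', 'iar']

Because the assertion is negative and zero-width, positions next to the forbidden text are skipped.
Walking the string: at [0:5] → 'pxdpo'; at [6:12] → 'pxgbdf'; at [13:14] → 'z'; at [15:18] → 'iar'.
With no groups in the pattern, `findall` gives back each whole match — 4 here.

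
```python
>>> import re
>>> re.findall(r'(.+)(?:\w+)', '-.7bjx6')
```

The pattern matches one or more of any character (captured); then one or more of a word character (non-capturing group).
Walking the string: at [0:7] match '-.7bjx6', group 1 = '-.7bjx'.
`findall` collects group 1 from the one match (1 total).

['-.7bjx']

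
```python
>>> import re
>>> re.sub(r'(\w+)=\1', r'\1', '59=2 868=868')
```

'59=2 868'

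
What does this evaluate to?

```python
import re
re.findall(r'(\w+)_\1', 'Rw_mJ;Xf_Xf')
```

['Xf']

The backreference `\1` re-matches whatever the first group consumed, character for character.
Walking the string: at [6:11] match 'Xf_Xf', group 1 = 'Xf'.
With a single group, `findall` returns only what that group captured — 1 item.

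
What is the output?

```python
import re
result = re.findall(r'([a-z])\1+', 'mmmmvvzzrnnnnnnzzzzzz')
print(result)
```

`\1` has to match the exact text group 1 already captured.
Because there's exactly one group, `findall` drops the full match and keeps group 1 from each hit.

['m', 'v', 'z', 'n', 'z']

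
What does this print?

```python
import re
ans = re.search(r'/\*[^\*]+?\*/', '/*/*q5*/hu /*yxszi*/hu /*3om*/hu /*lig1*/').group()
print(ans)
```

Unlike `match`, `search` isn't anchored — it looks for the pattern anywhere in the string.
The match spans [2:8] → '/*q5*/'.

/*q5*/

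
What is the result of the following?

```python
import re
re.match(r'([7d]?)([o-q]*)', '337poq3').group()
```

''

This matches optionally one of [7d] (captured); then zero or more of a character in [o-q] (captured).
`re.match` only tries the pattern at the start of the string.
The match spans [0:0] → ''.
Captured: group 1 = '', group 2 = ''.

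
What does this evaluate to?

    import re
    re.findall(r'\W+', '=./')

['=./']

The pattern matches one or more of a non-word character.
Walking the string: at [0:3] → '=./'.
Since nothing is captured, `findall` lists the 1 matched substring directly.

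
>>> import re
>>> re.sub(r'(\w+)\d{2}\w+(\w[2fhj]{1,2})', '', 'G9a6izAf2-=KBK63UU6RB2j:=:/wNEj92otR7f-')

Pattern: one or more of a word character (captured); then exactly 2 of a digit, then one or more of a word character; then a word character, then 1 to 2 of one of [2fhj] (captured).
`sub` substitutes '' at each match site.

'G9a6izAf2-=:=:/-'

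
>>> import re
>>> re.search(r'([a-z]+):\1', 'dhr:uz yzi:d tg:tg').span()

(13, 18)

A backreference is literal: `\1` must see the identical characters the first group matched.
The match spans [13:18] → 'tg:tg'.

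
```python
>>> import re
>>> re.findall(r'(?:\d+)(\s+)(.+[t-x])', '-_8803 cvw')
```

[(' ', 'cvw')]

This matches one or more of a digit (non-capturing group); then one or more of whitespace (captured); then one or more of any character, then a character in [t-x] (captured).
Scanning left to right: at [2:10] match '8803 cvw', groups = (' ', 'cvw').
With 2 capturing groups, `findall` returns a 2-tuple per match.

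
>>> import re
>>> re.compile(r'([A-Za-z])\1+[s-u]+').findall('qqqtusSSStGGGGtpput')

['q', 'S', 'G', 'p']

The backreference `\1` re-matches whatever the first group consumed, character for character.
`findall` collects group 1 from each match (4 total).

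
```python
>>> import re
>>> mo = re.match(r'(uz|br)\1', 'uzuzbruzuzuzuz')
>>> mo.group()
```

'uzuz'

`re.match` won't scan ahead — the pattern has to work from the very first character.
The match spans [0:4] → 'uzuz'.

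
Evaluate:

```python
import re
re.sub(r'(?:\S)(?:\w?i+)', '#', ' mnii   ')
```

' #   '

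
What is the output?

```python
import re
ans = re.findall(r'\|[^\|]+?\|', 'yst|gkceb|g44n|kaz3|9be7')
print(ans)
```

['|gkceb|', '|kaz3|']

No capturing groups, so `findall` returns the 2 full match strings.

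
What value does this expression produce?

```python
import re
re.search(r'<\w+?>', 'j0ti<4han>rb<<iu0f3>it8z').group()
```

'<4han>'

The match spans [4:10] → '<4han>'.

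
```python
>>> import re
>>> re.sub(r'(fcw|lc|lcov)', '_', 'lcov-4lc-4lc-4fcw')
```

'_ov-4_-4_-4_'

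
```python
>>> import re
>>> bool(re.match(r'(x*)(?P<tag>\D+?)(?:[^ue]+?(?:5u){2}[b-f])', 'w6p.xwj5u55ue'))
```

False

This matches zero or more of a literal 'x' (captured); then one or more of a non-digit (lazy) (captured as 'tag'); then one or more of any character except [ue] (lazy), then the literal '5u' repeated 2 times, then a character in [b-f] (non-capturing group).
`re.match` won't scan ahead — the pattern has to work from the very first character.
Here the pattern fails at index 0, so the call returns None, and `bool(None)` is False.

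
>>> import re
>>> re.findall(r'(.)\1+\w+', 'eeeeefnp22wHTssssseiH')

['e']

The backreference `\1` re-matches whatever the first group consumed, character for character.
Matches: at [0:21] match 'eeeeefnp22wHTssssseiH', group 1 = 'e'.
With a single group, `findall` returns only what that group captured — 1 item.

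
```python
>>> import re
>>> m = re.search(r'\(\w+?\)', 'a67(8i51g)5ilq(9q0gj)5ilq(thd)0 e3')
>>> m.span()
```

(3, 10)

`re.search` tries every starting position until one works.
The match spans [3:10] → '(8i51g)'.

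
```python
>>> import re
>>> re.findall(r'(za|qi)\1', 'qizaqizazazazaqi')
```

`\1` is not a pattern — it's the concrete string captured by group 1, re-applied verbatim.
`findall` collects group 1 from each match (2 total).

['za', 'za']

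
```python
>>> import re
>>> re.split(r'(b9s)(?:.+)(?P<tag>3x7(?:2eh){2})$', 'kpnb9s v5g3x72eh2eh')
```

['kpn', 'b9s', '3x72eh2eh', '']

This matches the literal 'b', then the literal '9s' (captured); then one or more of any character (non-capturing group); then the literal '3x7', then the literal '2eh' repeated 2 times (captured as 'tag'); then anchored at the end.
With a capturing group present, the delimiter's captured portion is kept in the result list.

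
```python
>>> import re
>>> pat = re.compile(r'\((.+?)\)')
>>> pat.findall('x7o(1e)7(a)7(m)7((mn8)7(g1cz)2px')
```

Scanning left to right: at [3:7] match '(1e)', group 1 = '1e'; at [8:11] match '(a)', group 1 = 'a'; at [12:15] match '(m)', group 1 = 'm'; at [16:22] match '((mn8)', group 1 = '(mn8'; at [23:29] match '(g1cz)', group 1 = 'g1cz'.
Because there's exactly one group, `findall` drops the full match and keeps group 1 from each hit.

['1e', 'a', 'm', '(mn8', 'g1cz']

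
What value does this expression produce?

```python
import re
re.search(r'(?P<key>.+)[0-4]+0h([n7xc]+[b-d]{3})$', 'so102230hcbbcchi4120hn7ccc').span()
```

(0, 26)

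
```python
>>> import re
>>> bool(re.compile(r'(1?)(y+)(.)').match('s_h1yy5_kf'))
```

False

The pattern matches optionally a literal '1' (captured); then one or more of a literal 'y' (captured); then any character (captured).
`match` is anchored at position 0; if the pattern doesn't fit there, it returns None.
Here the string doesn't start with a match, so the call returns None, and `bool(None)` is False.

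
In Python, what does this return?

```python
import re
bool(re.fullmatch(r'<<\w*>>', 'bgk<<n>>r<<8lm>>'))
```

False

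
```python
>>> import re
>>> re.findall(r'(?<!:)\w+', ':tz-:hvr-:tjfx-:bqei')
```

`(?!…)`/`(?<!…)` only lets a position through if the neighbouring text does NOT match; no characters are consumed.
Walking the string: at [2:3] → 'z'; at [6:8] → 'vr'; at [11:14] → 'jfx'; at [17:20] → 'qei'.
Since nothing is captured, `findall` lists the 4 matched substrings directly.

['z', 'vr', 'jfx', 'qei']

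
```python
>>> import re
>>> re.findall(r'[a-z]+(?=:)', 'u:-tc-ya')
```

The `(?=…)`/`(?<=…)` assertion just peeks at neighbouring text; it doesn't advance the match position.
No capturing groups, so `findall` returns the 1 full match string.

['u']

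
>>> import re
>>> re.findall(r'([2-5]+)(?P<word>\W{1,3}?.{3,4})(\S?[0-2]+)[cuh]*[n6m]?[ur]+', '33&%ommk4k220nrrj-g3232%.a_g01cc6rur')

[('3232', '%.a_g', '01')]

Multiple groups make `findall` return tuples — one 3-tuple for the one match.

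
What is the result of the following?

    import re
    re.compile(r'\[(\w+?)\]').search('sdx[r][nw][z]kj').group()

'[r]'

The match spans [3:6] → '[r]'.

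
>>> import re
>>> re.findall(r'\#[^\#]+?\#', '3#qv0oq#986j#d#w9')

Walking the string: at [1:8] → '#qv0oq#'; at [12:15] → '#d#'.
Since nothing is captured, `findall` lists the 2 matched substrings directly.

['#qv0oq#', '#d#']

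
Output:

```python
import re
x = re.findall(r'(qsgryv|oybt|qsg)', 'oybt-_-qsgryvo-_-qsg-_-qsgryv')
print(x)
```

Alternation tries branches left to right and keeps the first one that lets the overall match succeed at that position.
One capturing group, so `findall` returns just the captured substring from each match — 4 in all.

['oybt', 'qsgryv', 'qsg', 'qsgryv']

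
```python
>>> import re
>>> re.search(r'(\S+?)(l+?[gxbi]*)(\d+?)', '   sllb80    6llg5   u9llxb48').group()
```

'sllb8'

Pattern: one or more of a non-whitespace character (lazy) (captured); then one or more of the literal 'l' (lazy), then zero or more of one of [gxbi] (captured); then one or more of a digit (lazy) (captured).
`re.search` scans for the first position where the pattern succeeds.
The match spans [3:8] → 'sllb8'.
Captured: group 1 = 's', group 2 = 'llb', group 3 = '8'.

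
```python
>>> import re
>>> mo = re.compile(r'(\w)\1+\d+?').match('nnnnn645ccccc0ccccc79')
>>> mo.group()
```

'nnnnn6'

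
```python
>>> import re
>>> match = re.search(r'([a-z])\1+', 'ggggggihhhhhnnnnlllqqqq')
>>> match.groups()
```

('g',)

A backreference is literal: `\1` must see the identical characters the first group matched.
`re.search` tries every starting position until one works.
The match spans [0:6] → 'gggggg'.
Captured: group 1 = 'g'.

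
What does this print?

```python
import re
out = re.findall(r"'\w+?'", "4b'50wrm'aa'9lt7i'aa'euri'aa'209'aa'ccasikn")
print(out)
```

`findall` yields the raw match text (4 of them) because the pattern has no groups.

["'50wrm'", "'9lt7i'", "'euri'", "'209'"]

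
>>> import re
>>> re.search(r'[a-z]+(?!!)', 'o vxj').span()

A negative assertion filters positions out without eating any characters.
The match spans [0:1] → 'o'.

(0, 1)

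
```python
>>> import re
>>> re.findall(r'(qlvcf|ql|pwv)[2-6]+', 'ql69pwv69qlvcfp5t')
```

Scanning left to right: at [0:3] match 'ql6', group 1 = 'ql'; at [4:8] match 'pwv6', group 1 = 'pwv'.
One capturing group, so `findall` returns just the captured substring from each match — 2 in all.

['ql', 'pwv']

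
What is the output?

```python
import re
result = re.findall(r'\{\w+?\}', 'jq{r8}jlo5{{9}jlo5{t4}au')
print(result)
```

['{r8}', '{9}', '{t4}']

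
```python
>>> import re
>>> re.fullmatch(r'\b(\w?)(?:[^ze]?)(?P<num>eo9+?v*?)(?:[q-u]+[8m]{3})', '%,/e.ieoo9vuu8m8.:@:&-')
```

None

For `fullmatch`, every character of the input must be accounted for by the pattern.
Here there's no way to consume every character, so the call returns None.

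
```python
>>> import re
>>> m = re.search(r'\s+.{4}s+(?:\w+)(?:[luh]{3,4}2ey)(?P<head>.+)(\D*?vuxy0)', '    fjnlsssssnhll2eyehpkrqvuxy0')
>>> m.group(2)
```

The match spans [0:31] → '    fjnlsssssnhll2eyehpkrqvuxy0'.
Captured: group 1 = 'ehpkrq', group 2 = 'vuxy0'.

'vuxy0'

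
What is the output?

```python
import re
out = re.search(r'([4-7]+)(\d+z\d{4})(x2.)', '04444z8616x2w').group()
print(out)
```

4444z8616x2w

The match spans [1:13] → '4444z8616x2w'.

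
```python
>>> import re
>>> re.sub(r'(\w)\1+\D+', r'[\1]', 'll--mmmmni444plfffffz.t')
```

A backreference is literal: `\1` must see the identical characters the first group matched.
Matches: at [0:10] → 'll--mmmmni'; at [10:23] → '444plfffffz.t'.
The replacement refers to a captured group, so each match is rewritten using its own captured text.

'[l][4]'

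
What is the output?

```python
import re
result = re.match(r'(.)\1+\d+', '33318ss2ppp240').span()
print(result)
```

(0, 5)

`re.match` won't scan ahead — the pattern has to work from the very first character.
The match spans [0:5] → '33318'.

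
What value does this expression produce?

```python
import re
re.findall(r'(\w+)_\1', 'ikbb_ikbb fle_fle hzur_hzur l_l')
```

['ikbb', 'fle', 'hzur', 'l']

The backreference `\1` re-matches whatever the first group consumed, character for character.
With a single group, `findall` returns only what that group captured — 4 items.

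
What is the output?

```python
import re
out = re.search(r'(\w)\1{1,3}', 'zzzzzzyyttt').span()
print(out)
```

(0, 4)

`\1` is not a pattern — it's the concrete string captured by group 1, re-applied verbatim.
The match spans [0:4] → 'zzzz'.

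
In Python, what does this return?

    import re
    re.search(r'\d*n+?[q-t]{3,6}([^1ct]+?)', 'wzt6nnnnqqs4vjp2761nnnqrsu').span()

(3, 12)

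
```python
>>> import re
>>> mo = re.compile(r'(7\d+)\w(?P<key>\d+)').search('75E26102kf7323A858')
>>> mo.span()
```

The match spans [0:8] → '75E26102'.

(0, 8)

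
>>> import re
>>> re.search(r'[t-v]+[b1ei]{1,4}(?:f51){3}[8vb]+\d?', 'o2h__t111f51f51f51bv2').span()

The pattern matches one or more of a character in [t-v]; then 1 to 4 of one of [b1ei], then the literal 'f51' repeated 3 times; then one or more of one of [8vb], then optionally a digit.
`re.search` tries every starting position until one works.
The match spans [5:21] → 't111f51f51f51bv2'.

(5, 21)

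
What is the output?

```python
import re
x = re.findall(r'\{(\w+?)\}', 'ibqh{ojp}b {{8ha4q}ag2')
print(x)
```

Walking the string: at [4:9] match '{ojp}', group 1 = 'ojp'; at [12:19] match '{8ha4q}', group 1 = '8ha4q'.
With a single group, `findall` returns only what that group captured — 2 items.

['ojp', '8ha4q']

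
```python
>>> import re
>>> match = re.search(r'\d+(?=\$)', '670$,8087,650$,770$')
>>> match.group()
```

'670'

Because the assertion is zero-width, the text it checks is not consumed and won't appear in the result.
The match spans [0:3] → '670'.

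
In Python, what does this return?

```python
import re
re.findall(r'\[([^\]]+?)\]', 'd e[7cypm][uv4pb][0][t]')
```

['7cypm', 'uv4pb', '0', 't']

Scanning left to right: at [3:10] match '[7cypm]', group 1 = '7cypm'; at [10:17] match '[uv4pb]', group 1 = 'uv4pb'; at [17:20] match '[0]', group 1 = '0'; at [20:23] match '[t]', group 1 = 't'.
One capturing group, so `findall` returns just the captured substring from each match — 4 in all.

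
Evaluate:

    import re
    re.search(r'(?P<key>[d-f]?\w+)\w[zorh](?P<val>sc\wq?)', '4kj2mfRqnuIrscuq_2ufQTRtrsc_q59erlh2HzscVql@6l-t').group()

'4kj2mfRqnuIrscuq_2ufQTRtrsc_q59erlh2HzscVq'

The match spans [0:42] → '4kj2mfRqnuIrscuq_2ufQTRtrsc_q59erlh2HzscVq'.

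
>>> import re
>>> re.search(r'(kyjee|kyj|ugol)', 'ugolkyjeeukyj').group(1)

'ugol'

`search` walks the string left to right and returns the first match it finds.
The match spans [0:4] → 'ugol'.
Captured: group 1 = 'ugol'.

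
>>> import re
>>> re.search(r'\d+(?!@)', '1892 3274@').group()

'1892'

The negative lookaround is zero-width — it rules out positions where the adjacent text would match, without consuming anything.
The match spans [0:4] → '1892'.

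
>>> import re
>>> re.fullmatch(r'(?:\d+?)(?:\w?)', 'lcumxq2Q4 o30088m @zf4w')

None

The pattern matches one or more of a digit (lazy) (non-capturing group); then optionally a word character (non-capturing group).
`re.fullmatch` is like wrapping the pattern in `^…$` (in single-line mode).
Here the pattern can't cover the whole string, so the call returns None.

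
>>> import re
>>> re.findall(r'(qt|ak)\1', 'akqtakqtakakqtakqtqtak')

The backreference `\1` re-matches whatever the first group consumed, character for character.
`findall` collects group 1 from each match (2 total).

['ak', 'qt']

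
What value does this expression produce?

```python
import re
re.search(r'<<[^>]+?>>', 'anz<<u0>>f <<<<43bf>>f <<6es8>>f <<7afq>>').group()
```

'<<u0>>'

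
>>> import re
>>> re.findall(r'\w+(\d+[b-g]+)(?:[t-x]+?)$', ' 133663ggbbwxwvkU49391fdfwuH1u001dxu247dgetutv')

['7dge']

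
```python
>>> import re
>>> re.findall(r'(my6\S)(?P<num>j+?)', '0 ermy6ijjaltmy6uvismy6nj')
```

[('my6i', 'j'), ('my6n', 'j')]

Pattern: the literal 'my6', then a non-whitespace character (captured); then one or more of a literal 'j' (lazy) (captured as 'num').
The `?` after the quantifier makes it lazy — it takes as little as possible before letting the rest of the pattern try.
Matches: at [4:9] match 'my6ij', groups = ('my6i', 'j'); at [20:25] match 'my6nj', groups = ('my6n', 'j').
`findall` packs the 2 group values into a tuple for every match.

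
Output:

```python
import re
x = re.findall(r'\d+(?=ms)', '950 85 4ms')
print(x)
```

['4']

Because the assertion is zero-width, the text it checks is not consumed and won't appear in the result.
Scanning left to right: at [7:8] → '4'.
`findall` yields the raw match text (1 of them) because the pattern has no groups.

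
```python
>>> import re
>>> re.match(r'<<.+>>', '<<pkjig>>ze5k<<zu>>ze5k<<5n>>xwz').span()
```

(0, 29)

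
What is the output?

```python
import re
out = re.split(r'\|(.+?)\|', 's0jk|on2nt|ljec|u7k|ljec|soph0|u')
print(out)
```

`re.split` interleaves the captured-group text with the surrounding fragments.

['s0jk', 'on2nt', 'ljec', 'u7k', 'ljec', 'soph0', 'u']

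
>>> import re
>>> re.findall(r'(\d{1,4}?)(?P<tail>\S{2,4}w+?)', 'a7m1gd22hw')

[('2', '2hw')]

Multiple groups make `findall` return tuples — one 2-tuple for the one match.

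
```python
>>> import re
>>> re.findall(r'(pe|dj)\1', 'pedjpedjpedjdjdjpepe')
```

['dj', 'pe']

`\1` has to match the exact text group 1 already captured.
One capturing group, so `findall` returns just the captured substring from each match — 2 in all.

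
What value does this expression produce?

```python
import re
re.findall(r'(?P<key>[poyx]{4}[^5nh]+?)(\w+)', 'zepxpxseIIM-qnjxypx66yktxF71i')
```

[('pxpxs', 'eIIM'), ('xypx6', '6yktxF71i')]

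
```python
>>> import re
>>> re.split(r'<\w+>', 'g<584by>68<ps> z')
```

['g', '68', ' z']

Each match becomes a cut point; 3 segments remain.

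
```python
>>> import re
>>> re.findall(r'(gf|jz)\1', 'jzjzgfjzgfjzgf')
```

['jz']

`\1` is not a pattern — it's the concrete string captured by group 1, re-applied verbatim.
Scanning left to right: at [0:4] match 'jzjz', group 1 = 'jz'.
`findall` collects group 1 from the one match (1 total).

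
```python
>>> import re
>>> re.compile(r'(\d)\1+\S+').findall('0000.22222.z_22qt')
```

['0']

After group 1 captures some text, `\1` only succeeds where that same text appears again.
One capturing group, so `findall` returns just the captured substring from the one match — 1 in all.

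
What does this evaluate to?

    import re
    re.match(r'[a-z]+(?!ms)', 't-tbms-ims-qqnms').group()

't'

The negative lookahead/lookbehind blocks any match where the forbidden context is present.
`re.match` won't scan ahead — the pattern has to work from the very first character.
The match spans [0:1] → 't'.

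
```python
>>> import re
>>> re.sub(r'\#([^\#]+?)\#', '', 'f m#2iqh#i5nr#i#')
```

'f mi5nr'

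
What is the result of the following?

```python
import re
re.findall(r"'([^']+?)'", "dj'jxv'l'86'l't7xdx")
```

Walking the string: at [2:7] match "'jxv'", group 1 = 'jxv'; at [8:12] match "'86'", group 1 = '86'.
Because there's exactly one group, `findall` drops the full match and keeps group 1 from each hit.

['jxv', '86']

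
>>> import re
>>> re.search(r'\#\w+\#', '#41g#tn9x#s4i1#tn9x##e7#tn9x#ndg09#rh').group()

The match spans [0:5] → '#41g#'.

'#41g#'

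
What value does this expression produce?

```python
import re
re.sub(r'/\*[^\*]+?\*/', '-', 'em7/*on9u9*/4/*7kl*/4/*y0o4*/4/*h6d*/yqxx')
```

'em7-4-4-4-yqxx'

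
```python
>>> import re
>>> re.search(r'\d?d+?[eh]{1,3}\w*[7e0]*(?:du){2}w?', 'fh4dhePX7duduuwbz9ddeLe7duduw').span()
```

(2, 29)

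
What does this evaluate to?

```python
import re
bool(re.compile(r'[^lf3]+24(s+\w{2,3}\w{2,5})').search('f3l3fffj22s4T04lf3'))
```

Pattern: one or more of any character except [lf3], then the literal '24'; then one or more of the literal 's', then 2 to 3 of a word character, then 2 to 5 of a word character (captured).
`re.search` tries every starting position until one works.
Here nothing in the string fits, so the call returns None, and `bool(None)` is False.

False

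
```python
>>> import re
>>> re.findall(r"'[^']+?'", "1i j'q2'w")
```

["'q2'"]

With no groups in the pattern, `findall` gives back each whole match — 1 here.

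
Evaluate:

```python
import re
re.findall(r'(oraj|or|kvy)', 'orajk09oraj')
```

['oraj', 'oraj']

`|` is ordered: at each position the engine commits to the first alternative that works.
`findall` collects group 1 from each match (2 total).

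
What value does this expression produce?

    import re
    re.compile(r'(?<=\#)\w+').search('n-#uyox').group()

'uyox'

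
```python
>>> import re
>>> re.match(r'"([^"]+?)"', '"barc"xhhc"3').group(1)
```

'barc'

`re.match` won't scan ahead — the pattern has to work from the very first character.
The match spans [0:6] → '"barc"'.
Captured: group 1 = 'barc'.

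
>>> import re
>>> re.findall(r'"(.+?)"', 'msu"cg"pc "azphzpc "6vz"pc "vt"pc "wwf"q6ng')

Walking the string: at [3:7] match '"cg"', group 1 = 'cg'; at [10:20] match '"azphzpc "', group 1 = 'azphzpc '; at [23:28] match '"pc "', group 1 = 'pc '; at [30:35] match '"pc "', group 1 = 'pc '.
`findall` collects group 1 from each match (4 total).

['cg', 'azphzpc ', 'pc ', 'pc ']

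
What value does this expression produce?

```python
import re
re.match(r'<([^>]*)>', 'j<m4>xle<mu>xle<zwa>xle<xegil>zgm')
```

None

`re.match` won't scan ahead — the pattern has to work from the very first character.
Here the pattern fails at index 0, so the call returns None.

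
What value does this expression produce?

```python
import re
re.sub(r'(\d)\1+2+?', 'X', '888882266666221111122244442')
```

A backreference is literal: `\1` must see the identical characters the first group matched.
Matches: at [0:6] → '888882'; at [7:13] → '666662'; at [14:20] → '111112'; at [22:27] → '44442'.
Every occurrence is swapped for 'X'.

'X2X2X22X'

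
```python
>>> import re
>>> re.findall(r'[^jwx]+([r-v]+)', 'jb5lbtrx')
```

['r']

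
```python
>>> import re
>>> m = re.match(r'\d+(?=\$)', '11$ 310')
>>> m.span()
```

(0, 2)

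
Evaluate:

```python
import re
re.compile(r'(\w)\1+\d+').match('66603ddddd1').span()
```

(0, 5)

`\1` has to match the exact text group 1 already captured.
`re.match` won't scan ahead — the pattern has to work from the very first character.
The match spans [0:5] → '66603'.
Captured: group 1 = '6'.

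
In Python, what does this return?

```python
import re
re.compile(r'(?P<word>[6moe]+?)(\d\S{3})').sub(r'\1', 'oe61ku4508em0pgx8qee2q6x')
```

'oe4508em8qee'

With the lazy modifier that quantifier settles for the fewest repetitions that let the rest of the pattern succeed (the atoms after it are unaffected and can still be greedy).
The replacement refers to a captured group, so each match is rewritten using its own captured text.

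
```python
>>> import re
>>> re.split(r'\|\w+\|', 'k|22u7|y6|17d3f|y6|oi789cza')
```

['k', 'y6', 'y6|oi789cza']

Matches to split on: at [1:7] → '|22u7|'; at [9:16] → '|17d3f|'.
`split` removes every match and returns the 3 fragments in between.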